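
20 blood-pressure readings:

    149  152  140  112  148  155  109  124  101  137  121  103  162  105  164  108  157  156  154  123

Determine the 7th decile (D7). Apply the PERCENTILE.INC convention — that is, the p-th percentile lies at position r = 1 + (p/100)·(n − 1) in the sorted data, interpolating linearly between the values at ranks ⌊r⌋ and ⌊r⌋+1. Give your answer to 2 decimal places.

152.60

Sorted: 101, 103, 105, 108, 109, 112, 121, 123, 124, 137, 140, 148, 149, 152, 154, 155, 156, 157, 162, 164.
n = 20.
r = 1 + (70/100)·(20 − 1) = 1 + 13.3 = 14.3.
Rank 14 is 152 and rank 15 is 154.
Interpolate: 152 + 0.3·(154 − 152) = 152 + 0.3·2 = 152.6.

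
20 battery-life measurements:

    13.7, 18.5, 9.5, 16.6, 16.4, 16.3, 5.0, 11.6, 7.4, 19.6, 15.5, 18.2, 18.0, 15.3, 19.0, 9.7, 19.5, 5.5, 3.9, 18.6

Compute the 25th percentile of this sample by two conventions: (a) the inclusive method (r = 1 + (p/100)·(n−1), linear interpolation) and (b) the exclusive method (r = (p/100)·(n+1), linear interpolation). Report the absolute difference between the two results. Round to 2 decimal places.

Sorted: 3.9, 5.0, 5.5, 7.4, 9.5, 9.7, 11.6, 13.7, 15.3, 15.5, 16.3, 16.4, 16.6, 18.0, 18.2, 18.5, 18.6, 19.0, 19.5, 19.6.
n = 20.
(a) r = 5.75; between ranks 5 (9.5) and 6 (9.7): 9.65.
(b) r = 5.25; between ranks 5 (9.5) and 6 (9.7): 9.55.
|9.65 − 9.55| = 0.1.

0.10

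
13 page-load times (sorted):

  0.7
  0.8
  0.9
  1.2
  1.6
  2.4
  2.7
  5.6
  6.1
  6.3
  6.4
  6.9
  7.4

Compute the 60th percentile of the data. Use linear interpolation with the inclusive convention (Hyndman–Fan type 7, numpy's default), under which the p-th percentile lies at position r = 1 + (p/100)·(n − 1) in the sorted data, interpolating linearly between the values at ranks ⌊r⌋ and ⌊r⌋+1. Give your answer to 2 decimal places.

5.70

n = 13.
r = 1 + (60/100)·(13 − 1) = 1 + 7.2 = 8.2.
Rank 8 is 5.6 and rank 9 is 6.1.
Interpolate: 5.6 + 0.2·(6.1 − 5.6) = 5.6 + 0.2·0.5 = 5.7.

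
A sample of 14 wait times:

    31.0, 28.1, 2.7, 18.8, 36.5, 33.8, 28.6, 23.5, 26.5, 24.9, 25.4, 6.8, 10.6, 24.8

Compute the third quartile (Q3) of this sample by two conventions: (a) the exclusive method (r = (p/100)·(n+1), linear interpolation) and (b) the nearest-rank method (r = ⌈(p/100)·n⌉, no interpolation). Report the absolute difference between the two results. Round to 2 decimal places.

Sorted: 2.7, 6.8, 10.6, 18.8, 23.5, 24.8, 24.9, 25.4, 26.5, 28.1, 28.6, 31.0, 33.8, 36.5.
n = 14.
(a) r = 11.25; between ranks 11 (28.6) and 12 (31.0): 29.2.
(b) the nearest-rank method: rank 11 → 28.6.
|29.2 − 28.6| = 0.6.

0.60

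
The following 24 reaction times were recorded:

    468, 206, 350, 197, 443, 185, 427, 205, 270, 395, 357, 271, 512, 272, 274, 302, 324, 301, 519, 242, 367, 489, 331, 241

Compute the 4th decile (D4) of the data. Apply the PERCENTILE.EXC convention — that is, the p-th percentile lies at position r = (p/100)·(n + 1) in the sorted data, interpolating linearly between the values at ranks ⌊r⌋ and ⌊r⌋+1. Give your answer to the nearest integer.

Sorted: 185, 197, 205, 206, 241, 242, 270, 271, 272, 274, 301, 302, 324, 331, 350, 357, 367, 395, 427, 443, 468, 489, 512, 519.
n = 24.
r = (40/100)·(24 + 1) = 10.
r is an integer, so P40 is the value at rank 10: 274.

274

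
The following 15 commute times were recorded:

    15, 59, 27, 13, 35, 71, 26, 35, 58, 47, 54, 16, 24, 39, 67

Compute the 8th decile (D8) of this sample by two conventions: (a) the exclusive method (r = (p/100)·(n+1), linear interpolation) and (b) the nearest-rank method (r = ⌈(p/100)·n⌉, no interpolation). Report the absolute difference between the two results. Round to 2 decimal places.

Sorted: 13, 15, 16, 24, 26, 27, 35, 35, 39, 47, 54, 58, 59, 67, 71.
n = 15.
(a) r = 12.8; between ranks 12 (58) and 13 (59): 58.8.
(b) the nearest-rank method: rank 12 → 58.
|58.8 − 58| = 0.8.

0.80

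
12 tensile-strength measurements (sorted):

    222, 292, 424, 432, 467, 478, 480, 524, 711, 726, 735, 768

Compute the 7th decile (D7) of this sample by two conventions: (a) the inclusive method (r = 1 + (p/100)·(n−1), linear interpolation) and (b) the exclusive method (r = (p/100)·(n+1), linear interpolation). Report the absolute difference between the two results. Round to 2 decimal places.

57.60

n = 12.
(a) r = 8.7; between ranks 8 (524) and 9 (711): 654.9.
(b) r = 9.1; between ranks 9 (711) and 10 (726): 712.5.
|654.9 − 712.5| = 57.6.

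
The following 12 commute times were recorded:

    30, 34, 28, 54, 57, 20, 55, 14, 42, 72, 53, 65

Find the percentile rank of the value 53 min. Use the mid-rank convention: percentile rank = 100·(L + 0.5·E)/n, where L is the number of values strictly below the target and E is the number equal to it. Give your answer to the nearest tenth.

Sorted: 14, 20, 28, 30, 34, 42, 53, 54, 55, 57, 65, 72.
Count below 53: L = 6; count equal: E = 1; n = 12.
Percentile rank = 100·(6 + 0.5·1)/12 = 100·6.5/12 = 54.17.

54.2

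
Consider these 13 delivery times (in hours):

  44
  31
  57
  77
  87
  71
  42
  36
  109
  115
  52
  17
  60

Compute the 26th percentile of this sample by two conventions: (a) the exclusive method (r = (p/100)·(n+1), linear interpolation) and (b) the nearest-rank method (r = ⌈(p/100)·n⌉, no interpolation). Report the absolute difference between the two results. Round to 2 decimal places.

2.16

Sorted: 17, 31, 36, 42, 44, 52, 57, 60, 71, 77, 87, 109, 115.
n = 13.
(a) r = 3.64; between ranks 3 (36) and 4 (42): 39.84.
(b) the nearest-rank method: rank 4 → 42.
|39.84 − 42| = 2.16.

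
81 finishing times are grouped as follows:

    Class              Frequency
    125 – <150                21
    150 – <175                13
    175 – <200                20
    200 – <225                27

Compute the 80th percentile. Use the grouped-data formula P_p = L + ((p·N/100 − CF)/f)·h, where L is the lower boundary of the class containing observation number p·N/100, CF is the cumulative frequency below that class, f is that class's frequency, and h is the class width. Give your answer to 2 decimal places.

N = 81; target position k = 80/100 · 81 = 64.8.
Cumulative frequencies: 21, 34, 54, 81.
Observation 64.8 falls in the class 200 – <225.
L = 200, CF = 54, f = 27, h = 25.
P80 = 200 + ((64.8 − 54)/27)·25 = 200 + 10 = 210.

210.00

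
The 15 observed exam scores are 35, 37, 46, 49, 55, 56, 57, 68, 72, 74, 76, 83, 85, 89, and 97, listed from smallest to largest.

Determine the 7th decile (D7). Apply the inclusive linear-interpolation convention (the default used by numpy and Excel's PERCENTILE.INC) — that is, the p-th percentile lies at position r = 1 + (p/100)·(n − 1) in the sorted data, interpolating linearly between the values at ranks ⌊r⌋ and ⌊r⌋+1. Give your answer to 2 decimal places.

75.60

n = 15.
r = 1 + (70/100)·(15 − 1) = 1 + 9.8 = 10.8.
Rank 10 is 74 and rank 11 is 76.
Interpolate: 74 + 0.8·(76 − 74) = 74 + 0.8·2 = 75.6.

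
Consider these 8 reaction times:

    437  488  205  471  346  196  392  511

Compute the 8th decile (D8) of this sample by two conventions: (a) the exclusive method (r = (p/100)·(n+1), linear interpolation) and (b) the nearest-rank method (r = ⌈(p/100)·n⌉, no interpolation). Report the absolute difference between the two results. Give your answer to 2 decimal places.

4.60

Sorted: 196, 205, 346, 392, 437, 471, 488, 511.
n = 8.
(a) r = 7.2; between ranks 7 (488) and 8 (511): 492.6.
(b) the nearest-rank method: rank 7 → 488.
|492.6 − 488| = 4.6.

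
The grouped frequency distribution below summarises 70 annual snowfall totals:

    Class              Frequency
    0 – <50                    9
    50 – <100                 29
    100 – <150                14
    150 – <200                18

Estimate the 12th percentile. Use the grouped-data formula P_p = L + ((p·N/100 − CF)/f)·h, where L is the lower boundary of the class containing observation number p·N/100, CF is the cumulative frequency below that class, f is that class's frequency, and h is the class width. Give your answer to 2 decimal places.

N = 70; target position k = 12/100 · 70 = 8.4.
Cumulative frequencies: 9, 38, 52, 70.
Observation 8.4 falls in the class 0 – <50.
L = 0, CF = 0, f = 9, h = 50.
P12 = 0 + ((8.4 − 0)/9)·50 = 0 + 46.6667 = 46.6667.

46.67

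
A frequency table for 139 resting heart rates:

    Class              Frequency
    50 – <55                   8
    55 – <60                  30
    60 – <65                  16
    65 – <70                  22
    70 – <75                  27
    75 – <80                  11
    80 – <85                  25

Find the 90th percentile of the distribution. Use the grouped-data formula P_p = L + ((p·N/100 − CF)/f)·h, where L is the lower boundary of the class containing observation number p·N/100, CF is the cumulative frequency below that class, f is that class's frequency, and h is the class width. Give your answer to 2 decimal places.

82.22

N = 139; target position k = 90/100 · 139 = 125.1.
Cumulative frequencies: 8, 38, 54, 76, 103, 114, 139.
Observation 125.1 falls in the class 80 – <85.
L = 80, CF = 114, f = 25, h = 5.
P90 = 80 + ((125.1 − 114)/25)·5 = 80 + 2.22 = 82.22.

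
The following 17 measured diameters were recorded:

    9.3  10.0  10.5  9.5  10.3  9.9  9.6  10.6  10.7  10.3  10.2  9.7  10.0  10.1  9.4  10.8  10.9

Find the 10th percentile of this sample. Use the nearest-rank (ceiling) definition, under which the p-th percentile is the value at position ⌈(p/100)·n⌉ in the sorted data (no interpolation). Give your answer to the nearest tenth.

9.4

Sorted: 9.3, 9.4, 9.5, 9.6, 9.7, 9.9, 10.0, 10.0, 10.1, 10.2, 10.3, 10.3, 10.5, 10.6, 10.7, 10.8, 10.9.
n = 17.
Position = ⌈10/100 · 17⌉ = ⌈1.7⌉ = 2.
The value at rank 2 is 9.4.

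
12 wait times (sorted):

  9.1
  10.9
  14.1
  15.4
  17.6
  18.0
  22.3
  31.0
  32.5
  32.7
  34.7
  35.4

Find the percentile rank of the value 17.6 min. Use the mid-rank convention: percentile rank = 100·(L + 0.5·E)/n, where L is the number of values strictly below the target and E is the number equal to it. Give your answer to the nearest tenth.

Count below 17.6: L = 4; count equal: E = 1; n = 12.
Percentile rank = 100·(4 + 0.5·1)/12 = 100·4.5/12 = 37.5.

37.5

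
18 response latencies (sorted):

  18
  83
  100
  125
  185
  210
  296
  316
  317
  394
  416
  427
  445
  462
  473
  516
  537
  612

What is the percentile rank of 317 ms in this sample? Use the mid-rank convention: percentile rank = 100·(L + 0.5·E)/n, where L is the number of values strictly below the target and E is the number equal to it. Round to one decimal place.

47.2

Count below 317: L = 8; count equal: E = 1; n = 18.
Percentile rank = 100·(8 + 0.5·1)/18 = 100·8.5/18 = 47.22.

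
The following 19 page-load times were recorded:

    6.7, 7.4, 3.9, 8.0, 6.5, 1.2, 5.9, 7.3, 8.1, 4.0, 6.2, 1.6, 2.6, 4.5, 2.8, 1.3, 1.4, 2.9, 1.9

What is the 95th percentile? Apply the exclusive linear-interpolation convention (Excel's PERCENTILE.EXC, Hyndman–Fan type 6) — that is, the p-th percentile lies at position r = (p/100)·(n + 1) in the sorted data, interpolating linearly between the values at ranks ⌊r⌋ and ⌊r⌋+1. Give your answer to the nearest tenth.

Sorted: 1.2, 1.3, 1.4, 1.6, 1.9, 2.6, 2.8, 2.9, 3.9, 4.0, 4.5, 5.9, 6.2, 6.5, 6.7, 7.3, 7.4, 8.0, 8.1.
n = 19.
r = (95/100)·(19 + 1) = 19.
r is an integer, so P95 is the value at rank 19: 8.1.

8.1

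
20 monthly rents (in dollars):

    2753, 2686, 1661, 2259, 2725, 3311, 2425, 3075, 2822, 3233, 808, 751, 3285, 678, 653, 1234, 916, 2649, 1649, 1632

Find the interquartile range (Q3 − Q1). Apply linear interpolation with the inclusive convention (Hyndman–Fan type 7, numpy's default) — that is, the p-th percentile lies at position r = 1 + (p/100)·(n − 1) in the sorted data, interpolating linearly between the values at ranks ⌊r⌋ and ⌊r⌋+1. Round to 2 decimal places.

Sorted: 653, 678, 751, 808, 916, 1234, 1632, 1649, 1661, 2259, 2425, 2649, 2686, 2725, 2753, 2822, 3075, 3233, 3285, 3311.
n = 20.
P25: r = 5.75; ranks 5–6 are 916, 1234; interpolating gives 1154.5.
P75: r = 15.25; ranks 15–16 are 2753, 2822; interpolating gives 2770.25.
Difference: 2770.25 − 1154.5 = 1615.75.

1615.75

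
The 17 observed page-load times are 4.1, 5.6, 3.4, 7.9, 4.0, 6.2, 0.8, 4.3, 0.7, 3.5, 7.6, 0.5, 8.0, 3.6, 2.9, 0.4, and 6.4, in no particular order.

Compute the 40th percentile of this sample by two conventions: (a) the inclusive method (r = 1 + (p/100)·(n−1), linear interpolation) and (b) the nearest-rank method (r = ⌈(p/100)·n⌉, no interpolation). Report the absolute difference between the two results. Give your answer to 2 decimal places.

0.04

Sorted: 0.4, 0.5, 0.7, 0.8, 2.9, 3.4, 3.5, 3.6, 4.0, 4.1, 4.3, 5.6, 6.2, 6.4, 7.6, 7.9, 8.0.
n = 17.
(a) r = 7.4; between ranks 7 (3.5) and 8 (3.6): 3.54.
(b) the nearest-rank method: rank 7 → 3.5.
|3.54 − 3.5| = 0.04.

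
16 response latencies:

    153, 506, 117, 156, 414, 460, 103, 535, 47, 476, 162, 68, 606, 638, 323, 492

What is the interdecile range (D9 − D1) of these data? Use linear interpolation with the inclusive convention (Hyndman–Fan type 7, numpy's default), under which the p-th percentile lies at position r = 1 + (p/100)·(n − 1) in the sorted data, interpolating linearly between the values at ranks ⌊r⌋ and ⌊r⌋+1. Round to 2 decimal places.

485.00

Sorted: 47, 68, 103, 117, 153, 156, 162, 323, 414, 460, 476, 492, 506, 535, 606, 638.
n = 16.
P10: r = 2.5; ranks 2–3 are 68, 103; interpolating gives 85.5.
P90: r = 14.5; ranks 14–15 are 535, 606; interpolating gives 570.5.
Difference: 570.5 − 85.5 = 485.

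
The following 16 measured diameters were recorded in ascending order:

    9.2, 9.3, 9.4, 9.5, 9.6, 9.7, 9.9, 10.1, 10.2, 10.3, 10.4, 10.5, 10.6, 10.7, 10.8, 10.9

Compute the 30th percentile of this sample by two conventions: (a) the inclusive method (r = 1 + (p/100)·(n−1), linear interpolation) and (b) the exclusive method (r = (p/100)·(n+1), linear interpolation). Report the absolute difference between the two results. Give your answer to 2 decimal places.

n = 16.
(a) r = 5.5; between ranks 5 (9.6) and 6 (9.7): 9.65.
(b) r = 5.1; between ranks 5 (9.6) and 6 (9.7): 9.61.
|9.65 − 9.61| = 0.04.

0.04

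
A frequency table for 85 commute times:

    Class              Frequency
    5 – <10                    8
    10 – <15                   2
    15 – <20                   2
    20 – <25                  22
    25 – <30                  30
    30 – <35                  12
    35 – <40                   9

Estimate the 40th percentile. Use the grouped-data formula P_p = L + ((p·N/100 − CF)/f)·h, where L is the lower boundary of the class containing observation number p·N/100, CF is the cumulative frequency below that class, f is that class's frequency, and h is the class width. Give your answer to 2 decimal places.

25.00

N = 85; target position k = 40/100 · 85 = 34.
Cumulative frequencies: 8, 10, 12, 34, 64, 76, 85.
Observation 34 falls in the class 20 – <25.
L = 20, CF = 12, f = 22, h = 5.
P40 = 20 + ((34 − 12)/22)·5 = 20 + 5 = 25.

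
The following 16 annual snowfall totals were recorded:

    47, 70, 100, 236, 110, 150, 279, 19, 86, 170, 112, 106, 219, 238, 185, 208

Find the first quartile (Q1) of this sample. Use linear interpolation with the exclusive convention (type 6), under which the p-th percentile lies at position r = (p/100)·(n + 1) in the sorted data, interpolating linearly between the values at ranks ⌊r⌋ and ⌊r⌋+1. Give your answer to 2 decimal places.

Sorted: 19, 47, 70, 86, 100, 106, 110, 112, 150, 170, 185, 208, 219, 236, 238, 279.
n = 16.
r = (25/100)·(16 + 1) = 4.25.
Rank 4 is 86 and rank 5 is 100.
Interpolate: 86 + 0.25·(100 − 86) = 86 + 0.25·14 = 89.5.

89.50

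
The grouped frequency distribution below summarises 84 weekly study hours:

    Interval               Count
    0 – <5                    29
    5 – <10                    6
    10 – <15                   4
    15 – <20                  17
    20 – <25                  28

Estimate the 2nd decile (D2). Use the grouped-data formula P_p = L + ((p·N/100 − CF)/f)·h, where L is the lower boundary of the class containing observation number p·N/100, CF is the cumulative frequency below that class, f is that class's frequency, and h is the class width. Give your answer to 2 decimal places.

2.90

N = 84; target position k = 20/100 · 84 = 16.8.
Cumulative frequencies: 29, 35, 39, 56, 84.
Observation 16.8 falls in the class 0 – <5.
L = 0, CF = 0, f = 29, h = 5.
P20 = 0 + ((16.8 − 0)/29)·5 = 0 + 2.89655 = 2.89655.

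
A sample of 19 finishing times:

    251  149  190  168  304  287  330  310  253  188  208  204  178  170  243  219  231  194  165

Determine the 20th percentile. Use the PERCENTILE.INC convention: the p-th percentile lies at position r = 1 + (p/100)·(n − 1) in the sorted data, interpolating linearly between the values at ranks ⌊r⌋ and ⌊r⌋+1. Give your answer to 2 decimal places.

174.80

Sorted: 149, 165, 168, 170, 178, 188, 190, 194, 204, 208, 219, 231, 243, 251, 253, 287, 304, 310, 330.
n = 19.
r = 1 + (20/100)·(19 − 1) = 1 + 3.6 = 4.6.
Rank 4 is 170 and rank 5 is 178.
Interpolate: 170 + 0.6·(178 − 170) = 170 + 0.6·8 = 174.8.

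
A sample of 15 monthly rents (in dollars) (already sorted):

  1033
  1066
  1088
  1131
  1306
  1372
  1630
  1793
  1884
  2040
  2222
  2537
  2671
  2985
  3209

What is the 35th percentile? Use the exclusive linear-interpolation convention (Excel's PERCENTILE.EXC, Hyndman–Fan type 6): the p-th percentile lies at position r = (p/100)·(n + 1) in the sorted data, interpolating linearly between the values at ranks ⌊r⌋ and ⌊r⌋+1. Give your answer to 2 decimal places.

1345.60

n = 15.
r = (35/100)·(15 + 1) = 5.6.
Rank 5 is 1306 and rank 6 is 1372.
Interpolate: 1306 + 0.6·(1372 − 1306) = 1306 + 0.6·66 = 1345.6.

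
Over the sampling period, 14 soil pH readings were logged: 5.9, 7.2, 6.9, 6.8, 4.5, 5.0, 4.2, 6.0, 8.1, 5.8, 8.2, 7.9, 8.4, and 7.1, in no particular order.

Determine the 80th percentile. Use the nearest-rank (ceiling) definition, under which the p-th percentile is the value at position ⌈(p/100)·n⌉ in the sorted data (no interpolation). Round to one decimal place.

8.1

Sorted: 4.2, 4.5, 5.0, 5.8, 5.9, 6.0, 6.8, 6.9, 7.1, 7.2, 7.9, 8.1, 8.2, 8.4.
n = 14.
Position = ⌈80/100 · 14⌉ = ⌈11.2⌉ = 12.
The value at rank 12 is 8.1.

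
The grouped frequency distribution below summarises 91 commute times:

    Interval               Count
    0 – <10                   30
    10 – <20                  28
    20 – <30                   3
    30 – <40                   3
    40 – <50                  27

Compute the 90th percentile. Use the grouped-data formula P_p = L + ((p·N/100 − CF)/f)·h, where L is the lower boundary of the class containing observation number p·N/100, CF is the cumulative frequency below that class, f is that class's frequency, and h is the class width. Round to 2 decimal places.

46.63

N = 91; target position k = 90/100 · 91 = 81.9.
Cumulative frequencies: 30, 58, 61, 64, 91.
Observation 81.9 falls in the class 40 – <50.
L = 40, CF = 64, f = 27, h = 10.
P90 = 40 + ((81.9 − 64)/27)·10 = 40 + 6.62963 = 46.6296.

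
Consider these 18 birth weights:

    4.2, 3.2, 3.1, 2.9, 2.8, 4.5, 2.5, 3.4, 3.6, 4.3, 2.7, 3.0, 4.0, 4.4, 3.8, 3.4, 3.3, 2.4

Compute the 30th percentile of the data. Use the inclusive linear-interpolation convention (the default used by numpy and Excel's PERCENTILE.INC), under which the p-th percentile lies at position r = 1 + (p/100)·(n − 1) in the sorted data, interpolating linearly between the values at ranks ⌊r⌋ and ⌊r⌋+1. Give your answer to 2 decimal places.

Sorted: 2.4, 2.5, 2.7, 2.8, 2.9, 3.0, 3.1, 3.2, 3.3, 3.4, 3.4, 3.6, 3.8, 4.0, 4.2, 4.3, 4.4, 4.5.
n = 18.
r = 1 + (30/100)·(18 − 1) = 1 + 5.1 = 6.1.
Rank 6 is 3.0 and rank 7 is 3.1.
Interpolate: 3.0 + 0.1·(3.1 − 3.0) = 3.0 + 0.1·0.1 = 3.01.

3.01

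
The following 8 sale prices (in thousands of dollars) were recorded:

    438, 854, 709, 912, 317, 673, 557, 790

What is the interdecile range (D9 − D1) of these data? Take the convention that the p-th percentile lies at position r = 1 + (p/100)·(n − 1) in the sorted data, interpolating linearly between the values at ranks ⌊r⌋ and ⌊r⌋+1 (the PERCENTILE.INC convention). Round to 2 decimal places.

Sorted: 317, 438, 557, 673, 709, 790, 854, 912.
n = 8.
P10: r = 1.7; ranks 1–2 are 317, 438; interpolating gives 401.7.
P90: r = 7.3; ranks 7–8 are 854, 912; interpolating gives 871.4.
Difference: 871.4 − 401.7 = 469.7.

469.70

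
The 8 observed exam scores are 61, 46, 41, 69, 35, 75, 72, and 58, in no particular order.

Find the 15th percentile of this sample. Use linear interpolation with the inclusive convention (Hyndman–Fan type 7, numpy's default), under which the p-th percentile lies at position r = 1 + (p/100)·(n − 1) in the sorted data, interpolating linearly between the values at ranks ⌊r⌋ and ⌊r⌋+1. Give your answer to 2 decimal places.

41.25

Sorted: 35, 41, 46, 58, 61, 69, 72, 75.
n = 8.
r = 1 + (15/100)·(8 − 1) = 1 + 1.05 = 2.05.
Rank 2 is 41 and rank 3 is 46.
Interpolate: 41 + 0.05·(46 − 41) = 41 + 0.05·5 = 41.25.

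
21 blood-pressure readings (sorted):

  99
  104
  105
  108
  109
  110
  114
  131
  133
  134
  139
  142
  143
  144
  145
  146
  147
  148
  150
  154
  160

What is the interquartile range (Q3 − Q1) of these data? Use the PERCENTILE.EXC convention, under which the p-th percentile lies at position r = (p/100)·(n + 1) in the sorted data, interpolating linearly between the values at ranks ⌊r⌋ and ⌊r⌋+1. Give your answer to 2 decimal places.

37.00

n = 21.
P25: r = 5.5; ranks 5–6 are 109, 110; interpolating gives 109.5.
P75: r = 16.5; ranks 16–17 are 146, 147; interpolating gives 146.5.
Difference: 146.5 − 109.5 = 37.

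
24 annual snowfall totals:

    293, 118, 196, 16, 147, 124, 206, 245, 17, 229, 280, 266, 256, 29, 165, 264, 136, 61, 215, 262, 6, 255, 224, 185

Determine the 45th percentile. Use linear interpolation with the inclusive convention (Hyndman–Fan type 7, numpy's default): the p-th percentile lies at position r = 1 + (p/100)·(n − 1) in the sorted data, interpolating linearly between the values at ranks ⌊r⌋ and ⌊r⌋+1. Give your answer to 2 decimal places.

Sorted: 6, 16, 17, 29, 61, 118, 124, 136, 147, 165, 185, 196, 206, 215, 224, 229, 245, 255, 256, 262, 264, 266, 280, 293.
n = 24.
r = 1 + (45/100)·(24 − 1) = 1 + 10.35 = 11.35.
Rank 11 is 185 and rank 12 is 196.
Interpolate: 185 + 0.35·(196 − 185) = 185 + 0.35·11 = 188.85.

188.85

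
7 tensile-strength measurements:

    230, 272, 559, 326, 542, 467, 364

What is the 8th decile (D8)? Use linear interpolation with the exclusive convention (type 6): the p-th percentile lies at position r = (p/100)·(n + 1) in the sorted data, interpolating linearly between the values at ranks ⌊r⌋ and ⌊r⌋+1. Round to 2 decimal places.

Sorted: 230, 272, 326, 364, 467, 542, 559.
n = 7.
r = (80/100)·(7 + 1) = 6.4.
Rank 6 is 542 and rank 7 is 559.
Interpolate: 542 + 0.4·(559 − 542) = 542 + 0.4·17 = 548.8.

548.80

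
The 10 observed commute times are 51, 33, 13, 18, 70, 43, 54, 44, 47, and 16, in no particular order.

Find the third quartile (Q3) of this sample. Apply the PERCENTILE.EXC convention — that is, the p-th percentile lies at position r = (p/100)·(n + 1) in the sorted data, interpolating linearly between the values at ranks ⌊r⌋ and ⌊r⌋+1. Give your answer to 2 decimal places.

51.75

Sorted: 13, 16, 18, 33, 43, 44, 47, 51, 54, 70.
n = 10.
r = (75/100)·(10 + 1) = 8.25.
Rank 8 is 51 and rank 9 is 54.
Interpolate: 51 + 0.25·(54 − 51) = 51 + 0.25·3 = 51.75.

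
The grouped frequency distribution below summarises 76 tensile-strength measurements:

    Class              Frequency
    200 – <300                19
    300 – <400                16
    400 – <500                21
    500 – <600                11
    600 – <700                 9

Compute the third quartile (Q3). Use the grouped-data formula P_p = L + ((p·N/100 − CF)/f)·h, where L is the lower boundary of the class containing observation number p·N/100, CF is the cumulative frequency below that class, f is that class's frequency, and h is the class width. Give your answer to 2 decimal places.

N = 76; target position k = 75/100 · 76 = 57.
Cumulative frequencies: 19, 35, 56, 67, 76.
Observation 57 falls in the class 500 – <600.
L = 500, CF = 56, f = 11, h = 100.
P75 = 500 + ((57 − 56)/11)·100 = 500 + 9.09091 = 509.091.

509.09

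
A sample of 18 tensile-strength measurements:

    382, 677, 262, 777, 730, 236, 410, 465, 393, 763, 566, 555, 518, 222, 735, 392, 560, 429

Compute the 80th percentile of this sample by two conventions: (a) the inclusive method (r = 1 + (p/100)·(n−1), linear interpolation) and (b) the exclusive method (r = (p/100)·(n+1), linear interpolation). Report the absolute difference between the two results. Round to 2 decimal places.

Sorted: 222, 236, 262, 382, 392, 393, 410, 429, 465, 518, 555, 560, 566, 677, 730, 735, 763, 777.
n = 18.
(a) r = 14.6; between ranks 14 (677) and 15 (730): 708.8.
(b) r = 15.2; between ranks 15 (730) and 16 (735): 731.
|708.8 − 731| = 22.2.

22.20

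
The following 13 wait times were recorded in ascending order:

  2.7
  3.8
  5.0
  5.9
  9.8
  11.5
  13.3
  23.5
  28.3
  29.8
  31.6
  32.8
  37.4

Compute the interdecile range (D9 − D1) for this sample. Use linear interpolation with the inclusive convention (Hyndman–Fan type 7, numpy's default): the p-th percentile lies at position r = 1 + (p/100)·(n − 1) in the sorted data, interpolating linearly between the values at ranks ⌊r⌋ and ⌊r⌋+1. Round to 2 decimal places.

n = 13.
P10: r = 2.2; ranks 2–3 are 3.8, 5.0; interpolating gives 4.04.
P90: r = 11.8; ranks 11–12 are 31.6, 32.8; interpolating gives 32.56.
Difference: 32.56 − 4.04 = 28.52.

28.52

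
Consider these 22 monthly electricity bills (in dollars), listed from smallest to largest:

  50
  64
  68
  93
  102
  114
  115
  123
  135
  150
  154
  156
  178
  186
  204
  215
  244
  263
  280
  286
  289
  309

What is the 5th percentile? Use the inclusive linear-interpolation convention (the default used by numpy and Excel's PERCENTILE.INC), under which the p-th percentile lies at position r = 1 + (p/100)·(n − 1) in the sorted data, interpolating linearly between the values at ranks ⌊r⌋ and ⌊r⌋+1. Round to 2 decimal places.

n = 22.
r = 1 + (5/100)·(22 − 1) = 1 + 1.05 = 2.05.
Rank 2 is 64 and rank 3 is 68.
Interpolate: 64 + 0.05·(68 − 64) = 64 + 0.05·4 = 64.2.

64.20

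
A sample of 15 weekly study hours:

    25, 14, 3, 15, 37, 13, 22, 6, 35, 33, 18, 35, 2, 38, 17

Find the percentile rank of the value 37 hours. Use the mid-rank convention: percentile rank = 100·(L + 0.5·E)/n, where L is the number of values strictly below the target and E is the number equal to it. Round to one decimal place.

Sorted: 2, 3, 6, 13, 14, 15, 17, 18, 22, 25, 33, 35, 35, 37, 38.
Count below 37: L = 13; count equal: E = 1; n = 15.
Percentile rank = 100·(13 + 0.5·1)/15 = 100·13.5/15 = 90.

90.0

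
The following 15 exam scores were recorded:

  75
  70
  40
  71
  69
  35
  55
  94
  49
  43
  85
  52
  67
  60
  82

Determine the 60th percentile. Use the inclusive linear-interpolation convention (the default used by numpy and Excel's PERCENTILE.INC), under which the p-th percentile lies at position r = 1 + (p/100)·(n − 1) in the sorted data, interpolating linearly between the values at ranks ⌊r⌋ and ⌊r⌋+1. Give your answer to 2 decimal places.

Sorted: 35, 40, 43, 49, 52, 55, 60, 67, 69, 70, 71, 75, 82, 85, 94.
n = 15.
r = 1 + (60/100)·(15 − 1) = 1 + 8.4 = 9.4.
Rank 9 is 69 and rank 10 is 70.
Interpolate: 69 + 0.4·(70 − 69) = 69 + 0.4·1 = 69.4.

69.40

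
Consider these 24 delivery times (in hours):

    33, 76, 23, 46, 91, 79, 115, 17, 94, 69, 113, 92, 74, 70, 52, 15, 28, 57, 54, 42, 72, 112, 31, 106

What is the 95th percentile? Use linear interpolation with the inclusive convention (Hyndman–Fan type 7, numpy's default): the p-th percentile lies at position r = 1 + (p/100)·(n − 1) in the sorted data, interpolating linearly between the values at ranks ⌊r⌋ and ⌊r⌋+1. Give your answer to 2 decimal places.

112.85

Sorted: 15, 17, 23, 28, 31, 33, 42, 46, 52, 54, 57, 69, 70, 72, 74, 76, 79, 91, 92, 94, 106, 112, 113, 115.
n = 24.
r = 1 + (95/100)·(24 − 1) = 1 + 21.85 = 22.85.
Rank 22 is 112 and rank 23 is 113.
Interpolate: 112 + 0.85·(113 − 112) = 112 + 0.85·1 = 112.85.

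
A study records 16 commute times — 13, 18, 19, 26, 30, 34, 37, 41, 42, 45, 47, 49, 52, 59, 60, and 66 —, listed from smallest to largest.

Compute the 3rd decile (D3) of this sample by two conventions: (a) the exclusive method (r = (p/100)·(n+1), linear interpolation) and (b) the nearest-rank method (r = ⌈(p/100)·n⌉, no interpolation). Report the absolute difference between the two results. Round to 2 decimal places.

n = 16.
(a) r = 5.1; between ranks 5 (30) and 6 (34): 30.4.
(b) the nearest-rank method: rank 5 → 30.
|30.4 − 30| = 0.4.

0.40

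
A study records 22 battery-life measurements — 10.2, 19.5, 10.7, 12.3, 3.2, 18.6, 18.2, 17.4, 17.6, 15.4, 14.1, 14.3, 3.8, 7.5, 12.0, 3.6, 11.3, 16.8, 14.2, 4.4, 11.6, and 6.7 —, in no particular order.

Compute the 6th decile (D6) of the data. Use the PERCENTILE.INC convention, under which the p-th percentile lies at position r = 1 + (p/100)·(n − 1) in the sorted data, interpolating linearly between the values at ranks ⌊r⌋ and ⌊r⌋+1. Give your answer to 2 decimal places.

14.16

Sorted: 3.2, 3.6, 3.8, 4.4, 6.7, 7.5, 10.2, 10.7, 11.3, 11.6, 12.0, 12.3, 14.1, 14.2, 14.3, 15.4, 16.8, 17.4, 17.6, 18.2, 18.6, 19.5.
n = 22.
r = 1 + (60/100)·(22 − 1) = 1 + 12.6 = 13.6.
Rank 13 is 14.1 and rank 14 is 14.2.
Interpolate: 14.1 + 0.6·(14.2 − 14.1) = 14.1 + 0.6·0.1 = 14.16.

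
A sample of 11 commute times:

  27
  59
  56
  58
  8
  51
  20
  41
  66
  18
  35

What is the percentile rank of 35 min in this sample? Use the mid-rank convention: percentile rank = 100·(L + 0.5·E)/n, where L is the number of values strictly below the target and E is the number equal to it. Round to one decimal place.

Sorted: 8, 18, 20, 27, 35, 41, 51, 56, 58, 59, 66.
Count below 35: L = 4; count equal: E = 1; n = 11.
Percentile rank = 100·(4 + 0.5·1)/11 = 100·4.5/11 = 40.91.

40.9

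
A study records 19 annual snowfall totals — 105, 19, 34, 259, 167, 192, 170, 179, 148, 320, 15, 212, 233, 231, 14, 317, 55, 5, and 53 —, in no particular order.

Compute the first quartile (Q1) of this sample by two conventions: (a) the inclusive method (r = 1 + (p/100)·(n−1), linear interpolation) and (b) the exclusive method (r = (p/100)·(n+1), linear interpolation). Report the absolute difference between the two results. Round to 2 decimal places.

Sorted: 5, 14, 15, 19, 34, 53, 55, 105, 148, 167, 170, 179, 192, 212, 231, 233, 259, 317, 320.
n = 19.
(a) r = 5.5; between ranks 5 (34) and 6 (53): 43.5.
(b) r = 5 → value at rank 5 = 34.
|43.5 − 34| = 9.5.

9.50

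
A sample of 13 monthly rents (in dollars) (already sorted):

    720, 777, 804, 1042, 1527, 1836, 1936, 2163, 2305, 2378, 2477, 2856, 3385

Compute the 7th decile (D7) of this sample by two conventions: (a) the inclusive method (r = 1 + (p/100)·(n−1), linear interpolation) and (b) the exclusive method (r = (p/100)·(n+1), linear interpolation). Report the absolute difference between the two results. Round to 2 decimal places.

n = 13.
(a) r = 9.4; between ranks 9 (2305) and 10 (2378): 2334.2.
(b) r = 9.8; between ranks 9 (2305) and 10 (2378): 2363.4.
|2334.2 − 2363.4| = 29.2.

29.20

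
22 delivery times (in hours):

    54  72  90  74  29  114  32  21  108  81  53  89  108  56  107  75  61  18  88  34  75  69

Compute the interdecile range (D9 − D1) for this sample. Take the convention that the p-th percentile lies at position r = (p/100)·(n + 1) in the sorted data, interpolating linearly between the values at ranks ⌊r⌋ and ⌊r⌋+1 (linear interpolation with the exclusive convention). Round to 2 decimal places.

Sorted: 18, 21, 29, 32, 34, 53, 54, 56, 61, 69, 72, 74, 75, 75, 81, 88, 89, 90, 107, 108, 108, 114.
n = 22.
P10: r = 2.3; ranks 2–3 are 21, 29; interpolating gives 23.4.
P90: r = 20.7; ranks 20–21 are 108, 108; interpolating gives 108.
Difference: 108 − 23.4 = 84.6.

84.60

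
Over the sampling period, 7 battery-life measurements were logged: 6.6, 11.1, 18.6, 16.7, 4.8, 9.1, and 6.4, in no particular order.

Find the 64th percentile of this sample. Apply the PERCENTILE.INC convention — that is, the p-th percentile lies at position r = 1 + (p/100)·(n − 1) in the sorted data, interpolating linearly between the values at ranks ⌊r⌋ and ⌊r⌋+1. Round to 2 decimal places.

10.78

Sorted: 4.8, 6.4, 6.6, 9.1, 11.1, 16.7, 18.6.
n = 7.
r = 1 + (64/100)·(7 − 1) = 1 + 3.84 = 4.84.
Rank 4 is 9.1 and rank 5 is 11.1.
Interpolate: 9.1 + 0.84·(11.1 − 9.1) = 9.1 + 0.84·2 = 10.78.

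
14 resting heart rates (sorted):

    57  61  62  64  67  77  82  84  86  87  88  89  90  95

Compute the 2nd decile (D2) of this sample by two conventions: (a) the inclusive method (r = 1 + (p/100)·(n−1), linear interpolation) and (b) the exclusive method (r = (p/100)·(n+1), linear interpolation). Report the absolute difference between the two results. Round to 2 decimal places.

n = 14.
(a) r = 3.6; between ranks 3 (62) and 4 (64): 63.2.
(b) r = 3 → value at rank 3 = 62.
|63.2 − 62| = 1.2.

1.20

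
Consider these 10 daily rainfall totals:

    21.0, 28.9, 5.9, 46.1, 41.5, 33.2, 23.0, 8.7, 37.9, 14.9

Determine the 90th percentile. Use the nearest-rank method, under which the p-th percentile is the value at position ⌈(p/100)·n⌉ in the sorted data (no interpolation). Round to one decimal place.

41.5

Sorted: 5.9, 8.7, 14.9, 21.0, 23.0, 28.9, 33.2, 37.9, 41.5, 46.1.
n = 10.
Position = ⌈90/100 · 10⌉ = ⌈9⌉ = 9.
The value at rank 9 is 41.5.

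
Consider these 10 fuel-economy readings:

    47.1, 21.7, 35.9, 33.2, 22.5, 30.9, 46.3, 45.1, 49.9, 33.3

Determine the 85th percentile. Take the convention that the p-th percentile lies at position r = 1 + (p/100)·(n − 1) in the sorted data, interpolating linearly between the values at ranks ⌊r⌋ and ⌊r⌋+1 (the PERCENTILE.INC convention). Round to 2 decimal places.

Sorted: 21.7, 22.5, 30.9, 33.2, 33.3, 35.9, 45.1, 46.3, 47.1, 49.9.
n = 10.
r = 1 + (85/100)·(10 − 1) = 1 + 7.65 = 8.65.
Rank 8 is 46.3 and rank 9 is 47.1.
Interpolate: 46.3 + 0.65·(47.1 − 46.3) = 46.3 + 0.65·0.8 = 46.82.

46.82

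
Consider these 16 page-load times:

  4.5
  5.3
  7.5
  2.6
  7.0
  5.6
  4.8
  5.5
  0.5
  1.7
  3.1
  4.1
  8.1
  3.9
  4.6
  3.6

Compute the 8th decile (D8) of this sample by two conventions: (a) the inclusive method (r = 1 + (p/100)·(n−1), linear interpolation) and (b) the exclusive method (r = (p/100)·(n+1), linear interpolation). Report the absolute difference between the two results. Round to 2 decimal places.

0.84

Sorted: 0.5, 1.7, 2.6, 3.1, 3.6, 3.9, 4.1, 4.5, 4.6, 4.8, 5.3, 5.5, 5.6, 7.0, 7.5, 8.1.
n = 16.
(a) r = 13 → value at rank 13 = 5.6.
(b) r = 13.6; between ranks 13 (5.6) and 14 (7.0): 6.44.
|5.6 − 6.44| = 0.84.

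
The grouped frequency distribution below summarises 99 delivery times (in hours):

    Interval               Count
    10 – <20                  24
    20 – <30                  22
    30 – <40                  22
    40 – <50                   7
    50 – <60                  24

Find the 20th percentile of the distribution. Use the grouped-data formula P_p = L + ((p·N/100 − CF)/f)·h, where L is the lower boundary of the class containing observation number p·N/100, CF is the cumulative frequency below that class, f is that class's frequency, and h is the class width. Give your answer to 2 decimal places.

18.25

N = 99; target position k = 20/100 · 99 = 19.8.
Cumulative frequencies: 24, 46, 68, 75, 99.
Observation 19.8 falls in the class 10 – <20.
L = 10, CF = 0, f = 24, h = 10.
P20 = 10 + ((19.8 − 0)/24)·10 = 10 + 8.25 = 18.25.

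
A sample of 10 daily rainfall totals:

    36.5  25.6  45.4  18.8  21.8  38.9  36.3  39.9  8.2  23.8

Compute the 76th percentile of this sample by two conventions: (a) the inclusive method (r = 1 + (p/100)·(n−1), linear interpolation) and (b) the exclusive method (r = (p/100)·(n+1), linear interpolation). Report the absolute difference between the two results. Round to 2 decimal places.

0.74

Sorted: 8.2, 18.8, 21.8, 23.8, 25.6, 36.3, 36.5, 38.9, 39.9, 45.4.
n = 10.
(a) r = 7.84; between ranks 7 (36.5) and 8 (38.9): 38.516.
(b) r = 8.36; between ranks 8 (38.9) and 9 (39.9): 39.26.
|38.516 − 39.26| = 0.744.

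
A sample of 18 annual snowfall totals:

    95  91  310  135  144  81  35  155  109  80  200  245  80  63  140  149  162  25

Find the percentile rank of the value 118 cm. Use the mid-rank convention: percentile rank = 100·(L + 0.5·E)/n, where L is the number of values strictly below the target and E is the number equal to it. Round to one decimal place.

50.0

Sorted: 25, 35, 63, 80, 80, 81, 91, 95, 109, 135, 140, 144, 149, 155, 162, 200, 245, 310.
Count below 118: L = 9; count equal: E = 0; n = 18.
Percentile rank = 100·(9 + 0.5·0)/18 = 100·9/18 = 50.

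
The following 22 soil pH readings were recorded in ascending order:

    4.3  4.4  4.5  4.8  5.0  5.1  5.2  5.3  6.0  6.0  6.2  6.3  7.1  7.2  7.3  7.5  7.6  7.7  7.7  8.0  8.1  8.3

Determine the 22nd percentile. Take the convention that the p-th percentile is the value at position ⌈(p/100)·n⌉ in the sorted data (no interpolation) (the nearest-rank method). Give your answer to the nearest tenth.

n = 22.
Position = ⌈22/100 · 22⌉ = ⌈4.84⌉ = 5.
The value at rank 5 is 5.0.

5.0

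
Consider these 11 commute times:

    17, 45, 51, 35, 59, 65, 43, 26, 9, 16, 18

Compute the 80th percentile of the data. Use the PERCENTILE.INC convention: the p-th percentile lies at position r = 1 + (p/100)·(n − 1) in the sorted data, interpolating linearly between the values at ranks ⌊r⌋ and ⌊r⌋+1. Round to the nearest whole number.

Sorted: 9, 16, 17, 18, 26, 35, 43, 45, 51, 59, 65.
n = 11.
r = 1 + (80/100)·(11 − 1) = 1 + 8 = 9.
r is an integer, so P80 is the value at rank 9: 51.

51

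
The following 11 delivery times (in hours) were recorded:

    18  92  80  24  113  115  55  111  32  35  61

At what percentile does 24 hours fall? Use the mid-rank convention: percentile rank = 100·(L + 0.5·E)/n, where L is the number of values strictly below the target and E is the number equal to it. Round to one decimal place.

Sorted: 18, 24, 32, 35, 55, 61, 80, 92, 111, 113, 115.
Count below 24: L = 1; count equal: E = 1; n = 11.
Percentile rank = 100·(1 + 0.5·1)/11 = 100·1.5/11 = 13.64.

13.6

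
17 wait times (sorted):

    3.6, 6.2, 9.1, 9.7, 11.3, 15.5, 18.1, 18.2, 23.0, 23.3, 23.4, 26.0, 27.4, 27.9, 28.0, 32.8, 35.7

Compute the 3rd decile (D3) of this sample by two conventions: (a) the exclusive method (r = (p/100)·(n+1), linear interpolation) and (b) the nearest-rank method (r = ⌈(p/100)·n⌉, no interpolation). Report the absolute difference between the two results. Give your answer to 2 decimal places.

n = 17.
(a) r = 5.4; between ranks 5 (11.3) and 6 (15.5): 12.98.
(b) the nearest-rank method: rank 6 → 15.5.
|12.98 − 15.5| = 2.52.

2.52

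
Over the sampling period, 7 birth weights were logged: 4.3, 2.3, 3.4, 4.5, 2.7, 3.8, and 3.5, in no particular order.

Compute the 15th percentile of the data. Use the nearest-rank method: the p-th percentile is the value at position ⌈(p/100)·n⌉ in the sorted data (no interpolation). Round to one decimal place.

Sorted: 2.3, 2.7, 3.4, 3.5, 3.8, 4.3, 4.5.
n = 7.
Position = ⌈15/100 · 7⌉ = ⌈1.05⌉ = 2.
The value at rank 2 is 2.7.

2.7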